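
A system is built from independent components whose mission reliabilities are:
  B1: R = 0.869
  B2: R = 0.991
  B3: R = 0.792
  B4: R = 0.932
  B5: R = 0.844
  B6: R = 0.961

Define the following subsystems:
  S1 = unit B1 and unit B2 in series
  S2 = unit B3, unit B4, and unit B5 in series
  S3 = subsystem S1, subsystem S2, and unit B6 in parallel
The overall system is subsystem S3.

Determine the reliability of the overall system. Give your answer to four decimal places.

0.9980

Series (B1 and B2): 0.869000 × 0.991000 = 0.861179
Series (B3, B4, and B5): 0.792000 × 0.932000 × 0.844000 = 0.622994
Parallel ([0.861179], [0.622994], and B6): 1 − (1 − 0.861179)(1 − 0.622994)(1 − 0.961000) = 0.9980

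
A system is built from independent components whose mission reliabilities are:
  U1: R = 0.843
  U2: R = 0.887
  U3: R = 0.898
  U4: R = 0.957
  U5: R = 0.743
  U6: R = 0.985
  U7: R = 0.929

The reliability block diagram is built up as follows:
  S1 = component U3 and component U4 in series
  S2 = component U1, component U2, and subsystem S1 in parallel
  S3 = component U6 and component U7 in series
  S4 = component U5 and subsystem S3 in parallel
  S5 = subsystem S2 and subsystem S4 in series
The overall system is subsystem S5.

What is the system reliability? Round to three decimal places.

Series (U3 and U4): 0.89800 × 0.95700 = 0.85939
Parallel (U1, U2, and [0.85939]): 1 − (1 − 0.84300)(1 − 0.88700)(1 − 0.85939) = 0.99751
Series (U6 and U7): 0.98500 × 0.92900 = 0.91507
Parallel (U5 and [0.91507]): 1 − (1 − 0.74300)(1 − 0.91507) = 0.97817
Series ([0.99751] and [0.97817]): 0.99751 × 0.97817 = 0.976

0.976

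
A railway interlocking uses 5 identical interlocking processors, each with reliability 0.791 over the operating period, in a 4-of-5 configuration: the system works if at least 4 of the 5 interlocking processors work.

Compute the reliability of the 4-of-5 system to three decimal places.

0.719

R = Σ_{i=4}^{5} C(5,i) p^i (1−p)^{5−i} with p = 0.791
C(5,4)·0.791^4·0.209^1 = 0.40909
C(5,5)·0.791^5·0.209^0 = 0.30966
Sum = 0.719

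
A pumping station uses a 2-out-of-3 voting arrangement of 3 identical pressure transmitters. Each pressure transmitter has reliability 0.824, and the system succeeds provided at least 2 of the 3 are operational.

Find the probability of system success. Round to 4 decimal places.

R = Σ_{i=2}^{3} C(3,i) p^i (1−p)^{3−i} with p = 0.824
C(3,2)·0.824^2·0.176^1 = 0.358499
C(3,3)·0.824^3·0.176^0 = 0.559476
Sum = 0.9180

0.9180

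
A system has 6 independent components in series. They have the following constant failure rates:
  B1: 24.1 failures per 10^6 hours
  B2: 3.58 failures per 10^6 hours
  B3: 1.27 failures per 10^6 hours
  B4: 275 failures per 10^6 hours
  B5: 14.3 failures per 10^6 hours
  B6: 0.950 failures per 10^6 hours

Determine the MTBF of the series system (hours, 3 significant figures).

Series of exponential components: λ_sys = Σ λ_i
λ_sys = 0.0000241 + 0.00000358 + 0.00000127 + 0.000275 + 0.0000143 + 0.000000950 = 3.1920e-04 /h
MTBF = 1 / λ_sys = 3130 h

3130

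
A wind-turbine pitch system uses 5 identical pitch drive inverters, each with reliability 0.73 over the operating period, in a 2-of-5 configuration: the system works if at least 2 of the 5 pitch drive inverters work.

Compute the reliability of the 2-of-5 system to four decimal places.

R = Σ_{i=2}^{5} C(5,i) p^i (1−p)^{5−i} with p = 0.73
C(5,2)·0.73^2·0.27^3 = 0.104891
C(5,3)·0.73^3·0.27^2 = 0.283593
C(5,4)·0.73^4·0.27^1 = 0.383376
C(5,5)·0.73^5·0.27^0 = 0.207307
Sum = 0.9792

0.9792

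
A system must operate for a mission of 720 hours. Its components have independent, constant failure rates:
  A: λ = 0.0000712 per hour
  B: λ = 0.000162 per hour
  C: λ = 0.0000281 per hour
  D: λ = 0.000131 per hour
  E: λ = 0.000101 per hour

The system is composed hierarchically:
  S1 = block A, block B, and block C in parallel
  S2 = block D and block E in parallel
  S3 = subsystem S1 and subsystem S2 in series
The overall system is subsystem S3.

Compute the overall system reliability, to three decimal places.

R(A) = exp(−0.0000712 × 720) = 0.95003
R(B) = exp(−0.000162 × 720) = 0.88991
R(C) = exp(−0.0000281 × 720) = 0.97997
R(D) = exp(−0.000131 × 720) = 0.90999
R(E) = exp(−0.000101 × 720) = 0.92986
Parallel (A, B, and C): 1 − (1 − 0.95003)(1 − 0.88991)(1 − 0.97997) = 0.99989
Parallel (D and E): 1 − (1 − 0.90999)(1 − 0.92986) = 0.99369
Series ([0.99989] and [0.99369]): 0.99989 × 0.99369 = 0.994

0.994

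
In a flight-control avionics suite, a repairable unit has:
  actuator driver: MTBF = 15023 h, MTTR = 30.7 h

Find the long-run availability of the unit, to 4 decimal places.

A(actuator driver) = MTBF/(MTBF+MTTR) = 15023/(15023+30.7) = 0.9980

0.9980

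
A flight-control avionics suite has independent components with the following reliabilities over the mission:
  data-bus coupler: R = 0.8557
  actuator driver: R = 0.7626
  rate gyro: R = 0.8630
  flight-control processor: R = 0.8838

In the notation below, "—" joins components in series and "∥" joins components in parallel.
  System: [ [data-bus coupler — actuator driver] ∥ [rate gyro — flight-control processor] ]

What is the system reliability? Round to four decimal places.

Series (data-bus coupler and actuator driver): 0.855700 × 0.762600 = 0.652557
Series (rate gyro and flight-control processor): 0.863000 × 0.883800 = 0.762719
Parallel ([0.652557] and [0.762719]): 1 − (1 − 0.652557)(1 − 0.762719) = 0.9176

0.9176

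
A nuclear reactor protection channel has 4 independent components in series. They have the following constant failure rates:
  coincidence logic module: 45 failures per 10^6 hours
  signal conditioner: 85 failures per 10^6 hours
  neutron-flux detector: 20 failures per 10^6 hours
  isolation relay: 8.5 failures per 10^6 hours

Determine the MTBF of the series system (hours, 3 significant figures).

6310

Series of exponential components: λ_sys = Σ λ_i
λ_sys = 0.000045 + 0.000085 + 0.000020 + 0.0000085 = 1.5850e-04 /h
MTBF = 1 / λ_sys = 6310 h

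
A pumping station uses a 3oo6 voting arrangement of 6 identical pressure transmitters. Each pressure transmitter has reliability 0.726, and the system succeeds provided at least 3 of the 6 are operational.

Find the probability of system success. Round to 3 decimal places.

R = Σ_{i=3}^{6} C(6,i) p^i (1−p)^{6−i} with p = 0.726
C(6,3)·0.726^3·0.274^3 = 0.15743
C(6,4)·0.726^4·0.274^2 = 0.31285
C(6,5)·0.726^5·0.274^1 = 0.33158
C(6,6)·0.726^6·0.274^0 = 0.14643
Sum = 0.948

0.948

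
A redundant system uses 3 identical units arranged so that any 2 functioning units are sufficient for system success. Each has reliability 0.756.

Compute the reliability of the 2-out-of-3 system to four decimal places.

0.8504

R = Σ_{i=2}^{3} C(3,i) p^i (1−p)^{3−i} with p = 0.756
C(3,2)·0.756^2·0.244^1 = 0.418364
C(3,3)·0.756^3·0.244^0 = 0.432081
Sum = 0.8504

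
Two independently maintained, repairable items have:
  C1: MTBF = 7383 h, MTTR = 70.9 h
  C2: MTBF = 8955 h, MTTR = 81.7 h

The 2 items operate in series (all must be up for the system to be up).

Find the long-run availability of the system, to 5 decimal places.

0.98153

A(C1) = MTBF/(MTBF+MTTR) = 7383/(7383+70.9) = 0.990488
A(C2) = MTBF/(MTBF+MTTR) = 8955/(8955+81.7) = 0.990959
Series availability: 0.990488 × 0.990959 = 0.98153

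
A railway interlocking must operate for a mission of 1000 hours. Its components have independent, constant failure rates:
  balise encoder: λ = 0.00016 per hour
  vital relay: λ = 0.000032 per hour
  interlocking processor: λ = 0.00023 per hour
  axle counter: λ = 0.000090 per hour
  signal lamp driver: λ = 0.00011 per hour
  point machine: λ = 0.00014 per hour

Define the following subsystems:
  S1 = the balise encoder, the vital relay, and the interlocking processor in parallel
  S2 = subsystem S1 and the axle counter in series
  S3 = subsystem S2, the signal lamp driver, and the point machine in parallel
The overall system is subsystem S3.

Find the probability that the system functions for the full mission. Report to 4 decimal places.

R(balise encoder) = exp(−0.00016 × 1000) = 0.852144
R(vital relay) = exp(−0.000032 × 1000) = 0.968507
R(interlocking processor) = exp(−0.00023 × 1000) = 0.794534
R(axle counter) = exp(−0.000090 × 1000) = 0.913931
R(signal lamp driver) = exp(−0.00011 × 1000) = 0.895834
R(point machine) = exp(−0.00014 × 1000) = 0.869358
Parallel (balise encoder, vital relay, and interlocking processor): 1 − (1 − 0.852144)(1 − 0.968507)(1 − 0.794534) = 0.999043
Series ([0.999043] and axle counter): 0.999043 × 0.913931 = 0.913056
Parallel ([0.913056], signal lamp driver, and point machine): 1 − (1 − 0.913056)(1 − 0.895834)(1 − 0.869358) = 0.9988

0.9988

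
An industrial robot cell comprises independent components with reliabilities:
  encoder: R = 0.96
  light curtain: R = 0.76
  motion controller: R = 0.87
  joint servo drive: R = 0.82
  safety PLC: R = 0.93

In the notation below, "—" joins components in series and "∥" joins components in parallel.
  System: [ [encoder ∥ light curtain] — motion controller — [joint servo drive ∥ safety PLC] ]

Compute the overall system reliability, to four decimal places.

0.8508

Parallel (encoder and light curtain): 1 − (1 − 0.960000)(1 − 0.760000) = 0.990400
Parallel (joint servo drive and safety PLC): 1 − (1 − 0.820000)(1 − 0.930000) = 0.987400
Series ([0.990400], motion controller, and [0.987400]): 0.990400 × 0.870000 × 0.987400 = 0.8508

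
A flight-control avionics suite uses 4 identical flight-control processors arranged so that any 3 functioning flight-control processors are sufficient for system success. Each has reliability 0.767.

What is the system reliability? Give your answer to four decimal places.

R = Σ_{i=3}^{4} C(4,i) p^i (1−p)^{4−i} with p = 0.767
C(4,3)·0.767^3·0.233^1 = 0.420535
C(4,4)·0.767^4·0.233^0 = 0.346084
Sum = 0.7666

0.7666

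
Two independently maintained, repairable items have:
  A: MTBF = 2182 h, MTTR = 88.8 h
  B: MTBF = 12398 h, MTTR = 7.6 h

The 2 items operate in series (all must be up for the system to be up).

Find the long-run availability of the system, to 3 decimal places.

A(A) = MTBF/(MTBF+MTTR) = 2182/(2182+88.8) = 0.960895
A(B) = MTBF/(MTBF+MTTR) = 12398/(12398+7.6) = 0.999387
Series availability: 0.960895 × 0.999387 = 0.960

0.960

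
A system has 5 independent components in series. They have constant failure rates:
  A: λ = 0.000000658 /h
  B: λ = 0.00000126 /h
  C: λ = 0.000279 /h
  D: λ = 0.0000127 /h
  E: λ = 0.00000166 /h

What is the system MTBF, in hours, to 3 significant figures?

3390

Series of exponential components: λ_sys = Σ λ_i
λ_sys = 0.000000658 + 0.00000126 + 0.000279 + 0.0000127 + 0.00000166 = 2.9528e-04 /h
MTBF = 1 / λ_sys = 3390 h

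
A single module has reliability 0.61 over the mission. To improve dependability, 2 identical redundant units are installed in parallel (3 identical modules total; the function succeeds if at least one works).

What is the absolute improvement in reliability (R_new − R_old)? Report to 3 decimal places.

0.331

R_before = 0.61
R_after = 1 − (1 − 0.61)^3 = 0.941
ΔR = 0.941 − 0.61 = 0.331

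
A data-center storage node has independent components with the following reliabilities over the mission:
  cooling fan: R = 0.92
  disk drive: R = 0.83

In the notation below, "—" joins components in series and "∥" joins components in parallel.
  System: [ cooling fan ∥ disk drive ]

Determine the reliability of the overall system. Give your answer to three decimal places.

Parallel (cooling fan and disk drive): 1 − (1 − 0.92000)(1 − 0.83000) = 0.986

0.986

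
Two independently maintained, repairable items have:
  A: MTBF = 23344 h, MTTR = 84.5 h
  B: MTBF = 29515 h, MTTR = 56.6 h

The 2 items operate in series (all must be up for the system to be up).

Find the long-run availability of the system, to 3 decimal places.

A(A) = MTBF/(MTBF+MTTR) = 23344/(23344+84.5) = 0.996393
A(B) = MTBF/(MTBF+MTTR) = 29515/(29515+56.6) = 0.998086
Series availability: 0.996393 × 0.998086 = 0.994

0.994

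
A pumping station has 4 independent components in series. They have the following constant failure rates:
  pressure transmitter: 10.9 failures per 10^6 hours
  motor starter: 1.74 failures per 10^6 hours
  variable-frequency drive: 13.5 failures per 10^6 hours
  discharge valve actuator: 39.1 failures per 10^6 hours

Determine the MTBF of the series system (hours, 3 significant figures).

15300

Series of exponential components: λ_sys = Σ λ_i
λ_sys = 0.0000109 + 0.00000174 + 0.0000135 + 0.0000391 = 6.5240e-05 /h
MTBF = 1 / λ_sys = 15300 h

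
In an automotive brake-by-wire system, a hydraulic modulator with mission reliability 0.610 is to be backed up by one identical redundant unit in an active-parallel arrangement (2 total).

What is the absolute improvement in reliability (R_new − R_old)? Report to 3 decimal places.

R_before = 0.610
R_after = 1 − (1 − 0.610)^2 = 0.848
ΔR = 0.848 − 0.610 = 0.238

0.238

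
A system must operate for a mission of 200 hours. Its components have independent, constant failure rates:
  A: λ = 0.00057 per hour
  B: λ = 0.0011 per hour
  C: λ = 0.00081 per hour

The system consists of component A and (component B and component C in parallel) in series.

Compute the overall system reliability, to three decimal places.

R(A) = exp(−0.00057 × 200) = 0.89226
R(B) = exp(−0.0011 × 200) = 0.80252
R(C) = exp(−0.00081 × 200) = 0.85044
Parallel (B and C): 1 − (1 − 0.80252)(1 − 0.85044) = 0.97046
Series (A and [0.97046]): 0.89226 × 0.97046 = 0.866

0.866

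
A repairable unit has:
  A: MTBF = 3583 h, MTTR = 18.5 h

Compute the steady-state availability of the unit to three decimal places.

A(A) = MTBF/(MTBF+MTTR) = 3583/(3583+18.5) = 0.995

0.995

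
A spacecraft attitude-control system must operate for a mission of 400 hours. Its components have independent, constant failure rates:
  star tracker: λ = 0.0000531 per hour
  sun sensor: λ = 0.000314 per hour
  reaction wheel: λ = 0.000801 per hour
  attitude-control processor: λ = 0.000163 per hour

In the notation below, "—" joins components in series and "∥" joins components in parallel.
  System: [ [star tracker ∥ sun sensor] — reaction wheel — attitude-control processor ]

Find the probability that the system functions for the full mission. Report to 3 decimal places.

0.678

R(star tracker) = exp(−0.0000531 × 400) = 0.97898
R(sun sensor) = exp(−0.000314 × 400) = 0.88197
R(reaction wheel) = exp(−0.000801 × 400) = 0.72586
R(attitude-control processor) = exp(−0.000163 × 400) = 0.93688
Parallel (star tracker and sun sensor): 1 − (1 − 0.97898)(1 − 0.88197) = 0.99752
Series ([0.99752], reaction wheel, and attitude-control processor): 0.99752 × 0.72586 × 0.93688 = 0.678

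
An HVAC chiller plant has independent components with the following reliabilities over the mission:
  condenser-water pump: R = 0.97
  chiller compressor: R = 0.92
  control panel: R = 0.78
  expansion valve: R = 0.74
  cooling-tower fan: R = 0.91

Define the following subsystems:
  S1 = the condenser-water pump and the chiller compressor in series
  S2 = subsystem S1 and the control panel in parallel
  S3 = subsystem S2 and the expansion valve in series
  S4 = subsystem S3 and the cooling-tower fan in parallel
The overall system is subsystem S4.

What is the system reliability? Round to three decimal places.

0.975

Series (condenser-water pump and chiller compressor): 0.97000 × 0.92000 = 0.89240
Parallel ([0.89240] and control panel): 1 − (1 − 0.89240)(1 − 0.78000) = 0.97633
Series ([0.97633] and expansion valve): 0.97633 × 0.74000 = 0.72248
Parallel ([0.72248] and cooling-tower fan): 1 − (1 − 0.72248)(1 − 0.91000) = 0.975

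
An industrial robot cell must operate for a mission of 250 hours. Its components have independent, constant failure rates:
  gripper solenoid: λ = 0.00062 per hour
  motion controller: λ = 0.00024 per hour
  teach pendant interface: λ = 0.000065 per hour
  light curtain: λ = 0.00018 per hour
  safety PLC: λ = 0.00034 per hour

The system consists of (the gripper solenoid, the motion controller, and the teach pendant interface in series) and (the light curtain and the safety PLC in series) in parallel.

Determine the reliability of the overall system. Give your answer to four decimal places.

0.9748

R(gripper solenoid) = exp(−0.00062 × 250) = 0.856415
R(motion controller) = exp(−0.00024 × 250) = 0.941765
R(teach pendant interface) = exp(−0.000065 × 250) = 0.983881
R(light curtain) = exp(−0.00018 × 250) = 0.955997
R(safety PLC) = exp(−0.00034 × 250) = 0.918512
Series (gripper solenoid, motion controller, and teach pendant interface): 0.856415 × 0.941765 × 0.983881 = 0.793541
Series (light curtain and safety PLC): 0.955997 × 0.918512 = 0.878095
Parallel ([0.793541] and [0.878095]): 1 − (1 − 0.793541)(1 − 0.878095) = 0.9748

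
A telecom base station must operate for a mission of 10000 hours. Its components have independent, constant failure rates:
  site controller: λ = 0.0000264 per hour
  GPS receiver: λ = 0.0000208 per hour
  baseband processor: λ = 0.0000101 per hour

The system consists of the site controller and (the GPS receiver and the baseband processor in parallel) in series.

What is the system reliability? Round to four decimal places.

0.7541

R(site controller) = exp(−0.0000264 × 10000) = 0.767974
R(GPS receiver) = exp(−0.0000208 × 10000) = 0.812207
R(baseband processor) = exp(−0.0000101 × 10000) = 0.903933
Parallel (GPS receiver and baseband processor): 1 − (1 − 0.812207)(1 − 0.903933) = 0.981959
Series (site controller and [0.981959]): 0.767974 × 0.981959 = 0.7541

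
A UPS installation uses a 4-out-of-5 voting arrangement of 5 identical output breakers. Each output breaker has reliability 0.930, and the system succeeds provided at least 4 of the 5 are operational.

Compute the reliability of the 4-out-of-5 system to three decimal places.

0.958

R = Σ_{i=4}^{5} C(5,i) p^i (1−p)^{5−i} with p = 0.930
C(5,4)·0.930^4·0.070^1 = 0.26182
C(5,5)·0.930^5·0.070^0 = 0.69569
Sum = 0.958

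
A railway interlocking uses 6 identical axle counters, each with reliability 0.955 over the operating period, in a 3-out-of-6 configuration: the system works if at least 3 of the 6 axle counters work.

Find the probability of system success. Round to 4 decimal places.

0.9999

R = Σ_{i=3}^{6} C(6,i) p^i (1−p)^{6−i} with p = 0.955
C(6,3)·0.955^3·0.045^3 = 0.001587
C(6,4)·0.955^4·0.045^2 = 0.025266
C(6,5)·0.955^5·0.045^1 = 0.214477
C(6,6)·0.955^6·0.045^0 = 0.758613
Sum = 0.9999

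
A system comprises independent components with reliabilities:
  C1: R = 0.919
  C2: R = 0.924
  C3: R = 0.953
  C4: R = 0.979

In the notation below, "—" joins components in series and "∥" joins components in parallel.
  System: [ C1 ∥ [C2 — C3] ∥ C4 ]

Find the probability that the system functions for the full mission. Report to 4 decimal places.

Series (C2 and C3): 0.924000 × 0.953000 = 0.880572
Parallel (C1, [0.880572], and C4): 1 − (1 − 0.919000)(1 − 0.880572)(1 − 0.979000) = 0.9998

0.9998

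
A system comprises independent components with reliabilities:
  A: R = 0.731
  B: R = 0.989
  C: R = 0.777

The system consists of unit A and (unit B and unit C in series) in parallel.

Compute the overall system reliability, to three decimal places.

0.938

Series (B and C): 0.98900 × 0.77700 = 0.76845
Parallel (A and [0.76845]): 1 − (1 − 0.73100)(1 − 0.76845) = 0.938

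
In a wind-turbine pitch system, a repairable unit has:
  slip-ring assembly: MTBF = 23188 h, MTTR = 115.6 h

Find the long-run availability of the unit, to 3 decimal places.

0.995

A(slip-ring assembly) = MTBF/(MTBF+MTTR) = 23188/(23188+115.6) = 0.995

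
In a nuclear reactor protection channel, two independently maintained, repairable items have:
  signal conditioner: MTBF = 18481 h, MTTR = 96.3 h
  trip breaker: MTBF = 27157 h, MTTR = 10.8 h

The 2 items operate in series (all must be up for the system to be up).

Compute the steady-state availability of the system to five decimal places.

A(signal conditioner) = MTBF/(MTBF+MTTR) = 18481/(18481+96.3) = 0.994816
A(trip breaker) = MTBF/(MTBF+MTTR) = 27157/(27157+10.8) = 0.999602
Series availability: 0.994816 × 0.999602 = 0.99442

0.99442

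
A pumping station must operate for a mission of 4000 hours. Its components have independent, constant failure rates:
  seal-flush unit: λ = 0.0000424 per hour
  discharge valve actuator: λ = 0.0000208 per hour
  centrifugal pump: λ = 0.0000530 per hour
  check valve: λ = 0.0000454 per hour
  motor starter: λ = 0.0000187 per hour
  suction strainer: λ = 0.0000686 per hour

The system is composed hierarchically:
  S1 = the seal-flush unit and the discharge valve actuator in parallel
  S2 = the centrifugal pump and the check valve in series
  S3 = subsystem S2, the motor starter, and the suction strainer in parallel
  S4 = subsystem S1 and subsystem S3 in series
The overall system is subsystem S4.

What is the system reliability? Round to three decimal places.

0.982

R(seal-flush unit) = exp(−0.0000424 × 4000) = 0.84400
R(discharge valve actuator) = exp(−0.0000208 × 4000) = 0.92017
R(centrifugal pump) = exp(−0.0000530 × 4000) = 0.80896
R(check valve) = exp(−0.0000454 × 4000) = 0.83393
R(motor starter) = exp(−0.0000187 × 4000) = 0.92793
R(suction strainer) = exp(−0.0000686 × 4000) = 0.76003
Parallel (seal-flush unit and discharge valve actuator): 1 − (1 − 0.84400)(1 − 0.92017) = 0.98755
Series (centrifugal pump and check valve): 0.80896 × 0.83393 = 0.67462
Parallel ([0.67462], motor starter, and suction strainer): 1 − (1 − 0.67462)(1 − 0.92793)(1 − 0.76003) = 0.99437
Series ([0.98755] and [0.99437]): 0.98755 × 0.99437 = 0.982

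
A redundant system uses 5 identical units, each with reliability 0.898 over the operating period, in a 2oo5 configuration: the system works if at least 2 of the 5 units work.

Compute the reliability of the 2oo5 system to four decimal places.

R = Σ_{i=2}^{5} C(5,i) p^i (1−p)^{5−i} with p = 0.898
C(5,2)·0.898^2·0.102^3 = 0.008558
C(5,3)·0.898^3·0.102^2 = 0.075341
C(5,4)·0.898^4·0.102^1 = 0.331647
C(5,5)·0.898^5·0.102^0 = 0.583958
Sum = 0.9995

0.9995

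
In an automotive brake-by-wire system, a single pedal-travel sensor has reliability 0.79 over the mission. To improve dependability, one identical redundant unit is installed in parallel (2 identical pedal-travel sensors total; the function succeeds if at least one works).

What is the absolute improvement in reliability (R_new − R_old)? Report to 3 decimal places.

R_before = 0.79
R_after = 1 − (1 − 0.79)^2 = 0.956
ΔR = 0.956 − 0.79 = 0.166

0.166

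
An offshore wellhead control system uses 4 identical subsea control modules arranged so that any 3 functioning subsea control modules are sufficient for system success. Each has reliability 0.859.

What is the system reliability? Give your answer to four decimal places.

R = Σ_{i=3}^{4} C(4,i) p^i (1−p)^{4−i} with p = 0.859
C(4,3)·0.859^3·0.141^1 = 0.357486
C(4,4)·0.859^4·0.141^0 = 0.544468
Sum = 0.9020

0.9020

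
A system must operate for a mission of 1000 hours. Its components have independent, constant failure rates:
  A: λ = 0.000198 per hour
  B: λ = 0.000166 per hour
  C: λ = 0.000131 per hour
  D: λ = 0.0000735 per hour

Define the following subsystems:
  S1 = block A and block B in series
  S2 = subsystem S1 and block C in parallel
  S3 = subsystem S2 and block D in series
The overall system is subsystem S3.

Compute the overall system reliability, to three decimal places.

0.894

R(A) = exp(−0.000198 × 1000) = 0.82037
R(B) = exp(−0.000166 × 1000) = 0.84705
R(C) = exp(−0.000131 × 1000) = 0.87722
R(D) = exp(−0.0000735 × 1000) = 0.92914
Series (A and B): 0.82037 × 0.84705 = 0.69489
Parallel ([0.69489] and C): 1 − (1 − 0.69489)(1 − 0.87722) = 0.96254
Series ([0.96254] and D): 0.96254 × 0.92914 = 0.894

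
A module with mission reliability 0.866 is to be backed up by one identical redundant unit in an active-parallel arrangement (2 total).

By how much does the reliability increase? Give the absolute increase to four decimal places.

R_before = 0.866
R_after = 1 − (1 − 0.866)^2 = 0.9820
ΔR = 0.9820 − 0.866 = 0.1160

0.1160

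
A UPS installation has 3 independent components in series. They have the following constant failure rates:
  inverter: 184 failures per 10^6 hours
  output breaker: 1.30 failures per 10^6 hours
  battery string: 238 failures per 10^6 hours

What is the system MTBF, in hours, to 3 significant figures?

Series of exponential components: λ_sys = Σ λ_i
λ_sys = 0.000184 + 0.00000130 + 0.000238 = 4.2330e-04 /h
MTBF = 1 / λ_sys = 2360 h

2360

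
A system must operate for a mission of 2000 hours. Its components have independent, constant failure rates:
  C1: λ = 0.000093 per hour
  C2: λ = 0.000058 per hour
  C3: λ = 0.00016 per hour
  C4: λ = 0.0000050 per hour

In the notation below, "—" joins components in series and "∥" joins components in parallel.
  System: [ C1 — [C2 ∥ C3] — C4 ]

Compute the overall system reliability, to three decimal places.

0.797

R(C1) = exp(−0.000093 × 2000) = 0.83027
R(C2) = exp(−0.000058 × 2000) = 0.89048
R(C3) = exp(−0.00016 × 2000) = 0.72615
R(C4) = exp(−0.0000050 × 2000) = 0.99005
Parallel (C2 and C3): 1 − (1 − 0.89048)(1 − 0.72615) = 0.97001
Series (C1, [0.97001], and C4): 0.83027 × 0.97001 × 0.99005 = 0.797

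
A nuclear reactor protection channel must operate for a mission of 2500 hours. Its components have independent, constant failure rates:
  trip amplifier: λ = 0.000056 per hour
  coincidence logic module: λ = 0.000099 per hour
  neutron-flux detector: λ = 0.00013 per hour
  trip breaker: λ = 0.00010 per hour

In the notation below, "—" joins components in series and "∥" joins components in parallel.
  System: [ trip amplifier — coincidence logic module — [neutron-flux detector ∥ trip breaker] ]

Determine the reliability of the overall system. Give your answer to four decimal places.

R(trip amplifier) = exp(−0.000056 × 2500) = 0.869358
R(coincidence logic module) = exp(−0.000099 × 2500) = 0.780750
R(neutron-flux detector) = exp(−0.00013 × 2500) = 0.722527
R(trip breaker) = exp(−0.00010 × 2500) = 0.778801
Parallel (neutron-flux detector and trip breaker): 1 − (1 − 0.722527)(1 − 0.778801) = 0.938623
Series (trip amplifier, coincidence logic module, and [0.938623]): 0.869358 × 0.780750 × 0.938623 = 0.6371

0.6371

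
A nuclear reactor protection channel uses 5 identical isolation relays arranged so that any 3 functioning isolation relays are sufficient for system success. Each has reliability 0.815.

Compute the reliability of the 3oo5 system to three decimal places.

R = Σ_{i=3}^{5} C(5,i) p^i (1−p)^{5−i} with p = 0.815
C(5,3)·0.815^3·0.185^2 = 0.18527
C(5,4)·0.815^4·0.185^1 = 0.40811
C(5,5)·0.815^5·0.185^0 = 0.35957
Sum = 0.953

0.953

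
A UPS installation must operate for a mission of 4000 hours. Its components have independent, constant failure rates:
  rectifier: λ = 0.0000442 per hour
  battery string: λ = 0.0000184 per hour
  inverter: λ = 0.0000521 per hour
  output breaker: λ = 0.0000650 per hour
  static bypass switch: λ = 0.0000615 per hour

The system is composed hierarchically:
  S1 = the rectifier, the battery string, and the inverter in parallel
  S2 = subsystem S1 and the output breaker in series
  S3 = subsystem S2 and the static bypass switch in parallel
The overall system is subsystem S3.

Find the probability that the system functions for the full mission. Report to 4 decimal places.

0.9497

R(rectifier) = exp(−0.0000442 × 4000) = 0.837947
R(battery string) = exp(−0.0000184 × 4000) = 0.929043
R(inverter) = exp(−0.0000521 × 4000) = 0.811882
R(output breaker) = exp(−0.0000650 × 4000) = 0.771052
R(static bypass switch) = exp(−0.0000615 × 4000) = 0.781922
Parallel (rectifier, battery string, and inverter): 1 − (1 − 0.837947)(1 − 0.929043)(1 − 0.811882) = 0.997837
Series ([0.997837] and output breaker): 0.997837 × 0.771052 = 0.769384
Parallel ([0.769384] and static bypass switch): 1 − (1 − 0.769384)(1 − 0.781922) = 0.9497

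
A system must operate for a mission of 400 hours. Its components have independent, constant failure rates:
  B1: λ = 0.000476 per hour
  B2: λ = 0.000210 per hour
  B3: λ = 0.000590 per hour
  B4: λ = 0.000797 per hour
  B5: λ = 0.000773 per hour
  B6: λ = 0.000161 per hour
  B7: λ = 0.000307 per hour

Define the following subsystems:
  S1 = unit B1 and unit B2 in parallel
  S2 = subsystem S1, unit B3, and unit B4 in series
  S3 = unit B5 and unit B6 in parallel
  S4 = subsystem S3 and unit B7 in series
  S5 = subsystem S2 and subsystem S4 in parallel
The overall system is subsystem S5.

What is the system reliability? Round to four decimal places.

R(B1) = exp(−0.000476 × 400) = 0.826628
R(B2) = exp(−0.000210 × 400) = 0.919431
R(B3) = exp(−0.000590 × 400) = 0.789781
R(B4) = exp(−0.000797 × 400) = 0.727021
R(B5) = exp(−0.000773 × 400) = 0.734034
R(B6) = exp(−0.000161 × 400) = 0.937630
R(B7) = exp(−0.000307 × 400) = 0.884441
Parallel (B1 and B2): 1 − (1 − 0.826628)(1 − 0.919431) = 0.986032
Series ([0.986032], B3, and B4): 0.986032 × 0.789781 × 0.727021 = 0.566167
Parallel (B5 and B6): 1 − (1 − 0.734034)(1 − 0.937630) = 0.983412
Series ([0.983412] and B7): 0.983412 × 0.884441 = 0.869770
Parallel ([0.566167] and [0.869770]): 1 − (1 − 0.566167)(1 − 0.869770) = 0.9435

0.9435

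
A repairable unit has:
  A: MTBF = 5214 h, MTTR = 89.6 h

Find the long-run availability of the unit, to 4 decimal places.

A(A) = MTBF/(MTBF+MTTR) = 5214/(5214+89.6) = 0.9831

0.9831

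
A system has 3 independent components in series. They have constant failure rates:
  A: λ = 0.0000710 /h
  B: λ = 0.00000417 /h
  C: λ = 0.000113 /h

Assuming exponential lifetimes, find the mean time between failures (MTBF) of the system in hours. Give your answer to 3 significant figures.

5310

Series of exponential components: λ_sys = Σ λ_i
λ_sys = 0.0000710 + 0.00000417 + 0.000113 = 1.8817e-04 /h
MTBF = 1 / λ_sys = 5310 h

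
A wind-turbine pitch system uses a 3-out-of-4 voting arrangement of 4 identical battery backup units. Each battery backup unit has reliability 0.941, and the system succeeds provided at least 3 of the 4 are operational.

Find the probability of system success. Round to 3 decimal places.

0.981

R = Σ_{i=3}^{4} C(4,i) p^i (1−p)^{4−i} with p = 0.941
C(4,3)·0.941^3·0.059^1 = 0.19664
C(4,4)·0.941^4·0.059^0 = 0.78408
Sum = 0.981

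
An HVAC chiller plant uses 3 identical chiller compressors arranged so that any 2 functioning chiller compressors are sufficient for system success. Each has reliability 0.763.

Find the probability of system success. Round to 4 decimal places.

0.8581

R = Σ_{i=2}^{3} C(3,i) p^i (1−p)^{3−i} with p = 0.763
C(3,2)·0.763^2·0.237^1 = 0.413922
C(3,3)·0.763^3·0.237^0 = 0.444195
Sum = 0.8581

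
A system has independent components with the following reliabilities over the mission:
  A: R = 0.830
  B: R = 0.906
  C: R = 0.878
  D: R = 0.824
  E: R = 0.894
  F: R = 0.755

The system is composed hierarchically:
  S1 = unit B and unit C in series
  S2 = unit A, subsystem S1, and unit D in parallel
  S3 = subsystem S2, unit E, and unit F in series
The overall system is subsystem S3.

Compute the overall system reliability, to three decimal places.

Series (B and C): 0.90600 × 0.87800 = 0.79547
Parallel (A, [0.79547], and D): 1 − (1 − 0.83000)(1 − 0.79547)(1 − 0.82400) = 0.99388
Series ([0.99388], E, and F): 0.99388 × 0.89400 × 0.75500 = 0.671

0.671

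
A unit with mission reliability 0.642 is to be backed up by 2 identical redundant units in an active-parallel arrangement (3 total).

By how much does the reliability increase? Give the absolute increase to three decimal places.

0.312

R_before = 0.642
R_after = 1 − (1 − 0.642)^3 = 0.954
ΔR = 0.954 − 0.642 = 0.312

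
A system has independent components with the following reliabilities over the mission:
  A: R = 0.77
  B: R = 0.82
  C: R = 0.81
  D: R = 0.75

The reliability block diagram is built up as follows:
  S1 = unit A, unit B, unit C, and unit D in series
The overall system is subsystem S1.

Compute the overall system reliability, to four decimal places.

0.3836

Series (A, B, C, and D): 0.770000 × 0.820000 × 0.810000 × 0.750000 = 0.3836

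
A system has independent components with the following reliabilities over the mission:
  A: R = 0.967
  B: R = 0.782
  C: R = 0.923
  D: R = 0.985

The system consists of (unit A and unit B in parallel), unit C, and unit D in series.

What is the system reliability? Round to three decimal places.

0.903

Parallel (A and B): 1 − (1 − 0.96700)(1 − 0.78200) = 0.99281
Series ([0.99281], C, and D): 0.99281 × 0.92300 × 0.98500 = 0.903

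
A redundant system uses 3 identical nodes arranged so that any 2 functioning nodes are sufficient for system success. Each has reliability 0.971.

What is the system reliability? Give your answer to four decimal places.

0.9975

R = Σ_{i=2}^{3} C(3,i) p^i (1−p)^{3−i} with p = 0.971
C(3,2)·0.971^2·0.029^1 = 0.082027
C(3,3)·0.971^3·0.029^0 = 0.915499
Sum = 0.9975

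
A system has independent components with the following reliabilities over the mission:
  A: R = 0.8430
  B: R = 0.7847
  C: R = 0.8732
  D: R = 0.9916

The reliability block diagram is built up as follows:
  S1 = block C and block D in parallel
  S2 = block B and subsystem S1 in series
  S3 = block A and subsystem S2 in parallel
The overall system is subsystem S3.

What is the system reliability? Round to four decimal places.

Parallel (C and D): 1 − (1 − 0.873200)(1 − 0.991600) = 0.998935
Series (B and [0.998935]): 0.784700 × 0.998935 = 0.783864
Parallel (A and [0.783864]): 1 − (1 − 0.843000)(1 − 0.783864) = 0.9661

0.9661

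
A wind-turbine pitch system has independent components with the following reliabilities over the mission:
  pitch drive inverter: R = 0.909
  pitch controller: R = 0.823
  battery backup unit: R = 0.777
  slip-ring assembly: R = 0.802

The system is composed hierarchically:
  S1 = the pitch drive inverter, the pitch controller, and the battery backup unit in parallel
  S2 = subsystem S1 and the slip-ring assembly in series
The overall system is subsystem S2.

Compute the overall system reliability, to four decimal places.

Parallel (pitch drive inverter, pitch controller, and battery backup unit): 1 − (1 − 0.909000)(1 − 0.823000)(1 − 0.777000) = 0.996408
Series ([0.996408] and slip-ring assembly): 0.996408 × 0.802000 = 0.7991

0.7991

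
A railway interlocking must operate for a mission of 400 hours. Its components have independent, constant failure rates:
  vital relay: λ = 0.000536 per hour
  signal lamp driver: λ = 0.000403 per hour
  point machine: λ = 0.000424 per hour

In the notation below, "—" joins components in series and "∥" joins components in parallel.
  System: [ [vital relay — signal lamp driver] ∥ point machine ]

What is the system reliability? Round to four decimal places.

0.9512

R(vital relay) = exp(−0.000536 × 400) = 0.807026
R(signal lamp driver) = exp(−0.000403 × 400) = 0.851122
R(point machine) = exp(−0.000424 × 400) = 0.844002
Series (vital relay and signal lamp driver): 0.807026 × 0.851122 = 0.686878
Parallel ([0.686878] and point machine): 1 − (1 − 0.686878)(1 − 0.844002) = 0.9512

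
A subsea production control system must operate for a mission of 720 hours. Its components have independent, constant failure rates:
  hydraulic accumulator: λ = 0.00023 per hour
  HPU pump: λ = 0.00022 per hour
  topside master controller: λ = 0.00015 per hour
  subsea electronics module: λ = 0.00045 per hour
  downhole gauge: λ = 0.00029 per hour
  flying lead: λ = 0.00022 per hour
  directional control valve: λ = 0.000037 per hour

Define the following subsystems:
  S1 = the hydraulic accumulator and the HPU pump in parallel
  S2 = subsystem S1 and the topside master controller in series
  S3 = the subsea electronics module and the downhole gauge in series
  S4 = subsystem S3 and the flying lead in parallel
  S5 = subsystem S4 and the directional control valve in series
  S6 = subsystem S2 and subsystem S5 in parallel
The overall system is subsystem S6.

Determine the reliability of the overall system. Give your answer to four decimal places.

R(hydraulic accumulator) = exp(−0.00023 × 720) = 0.847385
R(HPU pump) = exp(−0.00022 × 720) = 0.853508
R(topside master controller) = exp(−0.00015 × 720) = 0.897628
R(subsea electronics module) = exp(−0.00045 × 720) = 0.723250
R(downhole gauge) = exp(−0.00029 × 720) = 0.811558
R(flying lead) = exp(−0.00022 × 720) = 0.853508
R(directional control valve) = exp(−0.000037 × 720) = 0.973712
Parallel (hydraulic accumulator and HPU pump): 1 − (1 − 0.847385)(1 − 0.853508) = 0.977643
Series ([0.977643] and topside master controller): 0.977643 × 0.897628 = 0.877560
Series (subsea electronics module and downhole gauge): 0.723250 × 0.811558 = 0.586959
Parallel ([0.586959] and flying lead): 1 − (1 − 0.586959)(1 − 0.853508) = 0.939493
Series ([0.939493] and directional control valve): 0.939493 × 0.973712 = 0.914796
Parallel ([0.877560] and [0.914796]): 1 − (1 − 0.877560)(1 − 0.914796) = 0.9896

0.9896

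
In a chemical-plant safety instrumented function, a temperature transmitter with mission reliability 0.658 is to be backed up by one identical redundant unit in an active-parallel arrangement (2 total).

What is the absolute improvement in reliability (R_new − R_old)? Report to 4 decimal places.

0.2250

R_before = 0.658
R_after = 1 − (1 − 0.658)^2 = 0.8830
ΔR = 0.8830 − 0.658 = 0.2250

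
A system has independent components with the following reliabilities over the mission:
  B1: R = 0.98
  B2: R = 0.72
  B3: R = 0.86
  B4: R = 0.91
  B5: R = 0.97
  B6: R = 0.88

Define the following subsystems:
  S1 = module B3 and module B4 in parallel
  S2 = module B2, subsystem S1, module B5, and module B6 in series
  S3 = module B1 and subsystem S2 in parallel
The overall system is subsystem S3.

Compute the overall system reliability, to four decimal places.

0.9921

Parallel (B3 and B4): 1 − (1 − 0.860000)(1 − 0.910000) = 0.987400
Series (B2, [0.987400], B5, and B6): 0.720000 × 0.987400 × 0.970000 × 0.880000 = 0.606848
Parallel (B1 and [0.606848]): 1 − (1 − 0.980000)(1 − 0.606848) = 0.9921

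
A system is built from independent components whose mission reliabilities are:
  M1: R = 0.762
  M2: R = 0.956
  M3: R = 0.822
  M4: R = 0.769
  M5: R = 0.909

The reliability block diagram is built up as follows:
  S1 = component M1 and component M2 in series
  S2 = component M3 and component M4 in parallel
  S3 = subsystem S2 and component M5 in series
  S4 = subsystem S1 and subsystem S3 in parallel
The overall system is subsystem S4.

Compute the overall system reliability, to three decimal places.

Series (M1 and M2): 0.76200 × 0.95600 = 0.72847
Parallel (M3 and M4): 1 − (1 − 0.82200)(1 − 0.76900) = 0.95888
Series ([0.95888] and M5): 0.95888 × 0.90900 = 0.87162
Parallel ([0.72847] and [0.87162]): 1 − (1 − 0.72847)(1 − 0.87162) = 0.965

0.965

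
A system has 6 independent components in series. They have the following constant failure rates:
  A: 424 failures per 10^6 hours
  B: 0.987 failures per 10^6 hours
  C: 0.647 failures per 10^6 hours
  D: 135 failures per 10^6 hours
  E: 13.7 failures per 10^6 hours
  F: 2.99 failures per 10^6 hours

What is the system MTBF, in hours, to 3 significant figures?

1730

Series of exponential components: λ_sys = Σ λ_i
λ_sys = 0.000424 + 0.000000987 + 0.000000647 + 0.000135 + 0.0000137 + 0.00000299 = 5.7732e-04 /h
MTBF = 1 / λ_sys = 1730 h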